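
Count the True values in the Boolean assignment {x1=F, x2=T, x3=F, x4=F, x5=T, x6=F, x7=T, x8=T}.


The weight is the number of variables assigned True.
True variables: x2, x5, x7, x8.
Weight = 4.

4


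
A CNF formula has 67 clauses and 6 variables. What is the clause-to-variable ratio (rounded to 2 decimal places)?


Clause-to-variable ratio = clauses / variables.
67 / 6 = 11.17.

11.17


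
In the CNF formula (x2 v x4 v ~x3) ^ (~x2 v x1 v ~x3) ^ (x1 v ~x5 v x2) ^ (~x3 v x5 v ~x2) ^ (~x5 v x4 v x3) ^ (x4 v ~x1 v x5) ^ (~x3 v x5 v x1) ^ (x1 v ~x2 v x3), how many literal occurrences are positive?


Scan each clause for unnegated literals.
Clause 1: 2 positive; Clause 2: 1 positive; Clause 3: 2 positive; Clause 4: 1 positive; Clause 5: 2 positive; Clause 6: 2 positive; Clause 7: 2 positive; Clause 8: 2 positive.
Total positive literal occurrences = 14.

14


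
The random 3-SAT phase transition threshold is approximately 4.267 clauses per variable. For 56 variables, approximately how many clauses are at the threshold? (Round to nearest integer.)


The 3-SAT phase transition occurs at approximately 4.267 clauses per variable.
m = 4.267 * 56 = 238.952.
Rounded to nearest integer: 239.

239


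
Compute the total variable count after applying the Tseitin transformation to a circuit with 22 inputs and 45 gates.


The Tseitin transformation introduces one auxiliary variable per gate.
Total variables = inputs + gates = 22 + 45 = 67.

67


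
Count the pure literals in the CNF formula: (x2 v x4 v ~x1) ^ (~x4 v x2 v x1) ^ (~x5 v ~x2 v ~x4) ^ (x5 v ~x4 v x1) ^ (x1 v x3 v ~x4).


A pure literal appears in only one polarity across all clauses.
Pure literals: x3 (positive only).
Count = 1.

1


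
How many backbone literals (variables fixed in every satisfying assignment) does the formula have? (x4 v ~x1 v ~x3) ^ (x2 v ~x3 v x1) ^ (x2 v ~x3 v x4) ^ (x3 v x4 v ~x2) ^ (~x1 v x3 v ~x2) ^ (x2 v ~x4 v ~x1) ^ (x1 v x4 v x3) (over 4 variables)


Find all satisfying assignments: 6 model(s).
Check which variables have the same value in every model.
No variable is fixed across all models.
Backbone size = 0.

0


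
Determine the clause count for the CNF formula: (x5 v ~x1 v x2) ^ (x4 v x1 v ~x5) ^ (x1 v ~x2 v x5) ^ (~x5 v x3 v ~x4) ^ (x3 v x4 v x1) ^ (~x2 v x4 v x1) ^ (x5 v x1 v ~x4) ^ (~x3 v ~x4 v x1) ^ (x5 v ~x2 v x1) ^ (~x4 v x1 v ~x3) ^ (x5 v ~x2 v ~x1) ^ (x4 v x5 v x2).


Each group enclosed in parentheses joined by ^ is one clause.
Counting the conjuncts: 12 clauses.

12


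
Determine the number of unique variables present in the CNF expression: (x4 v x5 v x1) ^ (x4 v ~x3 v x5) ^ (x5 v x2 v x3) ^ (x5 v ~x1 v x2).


Identify each distinct variable in the formula.
Variables found: x1, x2, x3, x4, x5.
Total distinct variables = 5.

5


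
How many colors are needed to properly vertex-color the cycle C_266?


A cycle on an even number of vertices is bipartite: alternate two colors around the cycle.
Since 266 is even, two colors suffice, and at least two are needed because the graph has edges.
Chromatic number = 2.

2


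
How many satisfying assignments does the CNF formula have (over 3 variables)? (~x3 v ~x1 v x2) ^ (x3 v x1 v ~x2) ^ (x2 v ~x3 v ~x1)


Enumerate all 8 truth assignments over 3 variables.
Test each against every clause.
Satisfying assignments found: 6.

6


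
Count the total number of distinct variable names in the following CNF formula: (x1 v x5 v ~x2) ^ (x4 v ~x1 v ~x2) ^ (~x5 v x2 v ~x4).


Identify each distinct variable in the formula.
Variables found: x1, x2, x4, x5.
Total distinct variables = 4.

4


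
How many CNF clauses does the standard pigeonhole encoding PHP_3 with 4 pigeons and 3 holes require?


The PHP encoding has two parts:
1) At-least-one-hole clauses: 4 (one per pigeon, each with 3 literals).
2) At-most-one-pigeon-per-hole clauses: 3 holes * C(4,2) = 3 * 6 = 18.
Total clauses = 4 + 18 = 22.

22


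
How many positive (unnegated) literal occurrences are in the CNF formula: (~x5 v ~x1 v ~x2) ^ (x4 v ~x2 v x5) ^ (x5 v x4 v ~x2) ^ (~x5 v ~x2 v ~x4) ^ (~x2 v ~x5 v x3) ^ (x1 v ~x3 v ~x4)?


Scan each clause for unnegated literals.
Clause 1: 0 positive; Clause 2: 2 positive; Clause 3: 2 positive; Clause 4: 0 positive; Clause 5: 1 positive; Clause 6: 1 positive.
Total positive literal occurrences = 6.

6


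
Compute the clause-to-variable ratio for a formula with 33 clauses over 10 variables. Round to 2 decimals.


Clause-to-variable ratio = clauses / variables.
33 / 10 = 3.3.

3.3


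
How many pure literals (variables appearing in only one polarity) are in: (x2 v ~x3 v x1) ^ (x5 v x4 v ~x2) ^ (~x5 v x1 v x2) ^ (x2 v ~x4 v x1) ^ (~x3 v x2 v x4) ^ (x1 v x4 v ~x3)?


A pure literal appears in only one polarity across all clauses.
Pure literals: x1 (positive only), x3 (negative only).
Count = 2.

2


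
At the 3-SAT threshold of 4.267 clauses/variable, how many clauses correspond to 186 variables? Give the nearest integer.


The 3-SAT phase transition occurs at approximately 4.267 clauses per variable.
m = 4.267 * 186 = 793.662.
Rounded to nearest integer: 794.

794


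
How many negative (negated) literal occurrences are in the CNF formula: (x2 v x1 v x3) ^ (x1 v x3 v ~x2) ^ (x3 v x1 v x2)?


Scan each clause for negated literals.
Clause 1: 0 negative; Clause 2: 1 negative; Clause 3: 0 negative.
Total negative literal occurrences = 1.

1


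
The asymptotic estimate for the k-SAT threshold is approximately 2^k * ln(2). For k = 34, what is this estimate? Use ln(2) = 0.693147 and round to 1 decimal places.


Using the asymptotic formula: threshold ~ 2^k * ln(2).
2^34 = 17179869184.
17179869184 * 0.693147 = 11908174785.3.

11908174785.3


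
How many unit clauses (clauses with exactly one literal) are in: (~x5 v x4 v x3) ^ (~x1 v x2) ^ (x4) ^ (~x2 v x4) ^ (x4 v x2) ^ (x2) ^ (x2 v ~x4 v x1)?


A unit clause contains exactly one literal.
Unit clauses found: (x4), (x2).
Count = 2.

2


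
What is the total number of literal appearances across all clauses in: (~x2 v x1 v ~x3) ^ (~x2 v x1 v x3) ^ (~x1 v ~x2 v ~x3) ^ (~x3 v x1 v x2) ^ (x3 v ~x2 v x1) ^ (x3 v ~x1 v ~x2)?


Clause lengths: 3, 3, 3, 3, 3, 3.
Sum = 3 + 3 + 3 + 3 + 3 + 3 = 18.

18


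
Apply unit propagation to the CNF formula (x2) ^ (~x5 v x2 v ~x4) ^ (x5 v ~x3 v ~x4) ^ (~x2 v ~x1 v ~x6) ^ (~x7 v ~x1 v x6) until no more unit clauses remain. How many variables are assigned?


Unit propagation repeatedly assigns the literal in any unit clause, then simplifies.
Assignments in order: x2 = T.
No further unit clauses remain.
Total variables assigned = 1.

1


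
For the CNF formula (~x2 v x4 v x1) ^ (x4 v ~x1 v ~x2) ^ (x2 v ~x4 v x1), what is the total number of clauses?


Each group enclosed in parentheses joined by ^ is one clause.
Counting the conjuncts: 3 clauses.

3


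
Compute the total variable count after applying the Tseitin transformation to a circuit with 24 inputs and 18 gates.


The Tseitin transformation introduces one auxiliary variable per gate.
Total variables = inputs + gates = 24 + 18 = 42.

42


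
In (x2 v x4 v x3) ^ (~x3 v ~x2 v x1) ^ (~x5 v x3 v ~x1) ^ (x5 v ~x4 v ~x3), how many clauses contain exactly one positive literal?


A definite clause has exactly one positive literal.
Clause 1: 3 positive -> not definite
Clause 2: 1 positive -> definite
Clause 3: 1 positive -> definite
Clause 4: 1 positive -> definite
Definite clause count = 3.

3


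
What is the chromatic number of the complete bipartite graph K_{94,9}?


K_{94,9} is bipartite by definition: the two parts are independent sets, with every edge crossing between them.
Color all vertices in one part with color 1 and all vertices in the other part with color 2.
Since the graph has at least one edge, one color does not suffice.
Chromatic number = 2.

2


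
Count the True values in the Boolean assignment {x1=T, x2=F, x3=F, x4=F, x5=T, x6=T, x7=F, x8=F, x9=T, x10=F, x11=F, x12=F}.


The weight is the number of variables assigned True.
True variables: x1, x5, x6, x9.
Weight = 4.

4


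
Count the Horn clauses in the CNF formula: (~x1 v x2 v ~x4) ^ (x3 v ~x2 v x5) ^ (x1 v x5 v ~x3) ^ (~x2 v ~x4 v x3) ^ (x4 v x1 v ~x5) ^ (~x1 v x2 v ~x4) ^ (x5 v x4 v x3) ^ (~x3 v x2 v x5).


A Horn clause has at most one positive literal.
Clause 1: 1 positive lit(s) -> Horn
Clause 2: 2 positive lit(s) -> not Horn
Clause 3: 2 positive lit(s) -> not Horn
Clause 4: 1 positive lit(s) -> Horn
Clause 5: 2 positive lit(s) -> not Horn
Clause 6: 1 positive lit(s) -> Horn
Clause 7: 3 positive lit(s) -> not Horn
Clause 8: 2 positive lit(s) -> not Horn
Total Horn clauses = 3.

3


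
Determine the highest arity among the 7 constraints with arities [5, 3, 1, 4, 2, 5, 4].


The arities are: 5, 3, 1, 4, 2, 5, 4.
Scan for the maximum value.
Maximum arity = 5.

5


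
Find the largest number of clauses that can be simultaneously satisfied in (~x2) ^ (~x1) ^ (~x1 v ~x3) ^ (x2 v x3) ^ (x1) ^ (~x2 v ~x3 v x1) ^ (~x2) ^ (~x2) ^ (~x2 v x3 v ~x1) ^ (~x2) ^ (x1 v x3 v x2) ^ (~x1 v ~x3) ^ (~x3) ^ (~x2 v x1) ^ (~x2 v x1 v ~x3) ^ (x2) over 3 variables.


Enumerate all 8 truth assignments.
For each, count how many of the 16 clauses are satisfied.
The formula is not fully satisfiable, so the maximum is below 16.
Maximum simultaneously satisfiable clauses = 13.

13


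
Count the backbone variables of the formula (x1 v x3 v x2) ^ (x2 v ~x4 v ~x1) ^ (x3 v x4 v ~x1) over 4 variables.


Find all satisfying assignments: 10 model(s).
Check which variables have the same value in every model.
No variable is fixed across all models.
Backbone size = 0.

0


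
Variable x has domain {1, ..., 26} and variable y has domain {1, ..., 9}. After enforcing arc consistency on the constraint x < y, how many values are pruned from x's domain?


For the constraint x < y, x needs a supporting value in y's domain.
x can be at most 8 (one less than y's maximum).
Valid x values from domain: 8 out of 26.
Pruned = 26 - 8 = 18.

18


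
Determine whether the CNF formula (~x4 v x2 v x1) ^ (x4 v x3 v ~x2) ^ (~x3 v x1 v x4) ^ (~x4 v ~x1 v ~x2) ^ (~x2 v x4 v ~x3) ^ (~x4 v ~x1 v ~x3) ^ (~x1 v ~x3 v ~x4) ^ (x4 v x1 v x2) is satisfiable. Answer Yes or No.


Check all 16 possible truth assignments.
Number of satisfying assignments found: 5.
The formula is satisfiable.

Yes


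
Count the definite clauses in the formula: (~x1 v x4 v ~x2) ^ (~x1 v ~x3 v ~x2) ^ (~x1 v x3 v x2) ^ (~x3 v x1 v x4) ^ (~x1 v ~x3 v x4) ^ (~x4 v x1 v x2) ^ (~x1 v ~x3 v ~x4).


A definite clause has exactly one positive literal.
Clause 1: 1 positive -> definite
Clause 2: 0 positive -> not definite
Clause 3: 2 positive -> not definite
Clause 4: 2 positive -> not definite
Clause 5: 1 positive -> definite
Clause 6: 2 positive -> not definite
Clause 7: 0 positive -> not definite
Definite clause count = 2.

2


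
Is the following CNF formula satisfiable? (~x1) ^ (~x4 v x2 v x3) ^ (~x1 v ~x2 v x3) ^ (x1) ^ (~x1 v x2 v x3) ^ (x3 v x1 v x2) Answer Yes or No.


Check all 16 possible truth assignments.
Number of satisfying assignments found: 0.
The formula is unsatisfiable.

No


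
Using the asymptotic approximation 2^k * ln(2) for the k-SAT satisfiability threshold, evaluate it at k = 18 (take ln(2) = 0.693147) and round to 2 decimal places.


Using the asymptotic formula: threshold ~ 2^k * ln(2).
2^18 = 262144.
262144 * 0.693147 = 181704.33.

181704.33


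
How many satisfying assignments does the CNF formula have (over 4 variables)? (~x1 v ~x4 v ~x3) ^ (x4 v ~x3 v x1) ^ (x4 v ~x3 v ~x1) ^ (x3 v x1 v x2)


Enumerate all 16 truth assignments over 4 variables.
Test each against every clause.
Satisfying assignments found: 8.

8


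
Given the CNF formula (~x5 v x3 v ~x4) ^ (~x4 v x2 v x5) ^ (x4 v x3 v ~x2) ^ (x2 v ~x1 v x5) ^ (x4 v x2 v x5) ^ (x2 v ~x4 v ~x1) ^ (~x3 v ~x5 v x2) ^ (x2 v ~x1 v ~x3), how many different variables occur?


Identify each distinct variable in the formula.
Variables found: x1, x2, x3, x4, x5.
Total distinct variables = 5.

5


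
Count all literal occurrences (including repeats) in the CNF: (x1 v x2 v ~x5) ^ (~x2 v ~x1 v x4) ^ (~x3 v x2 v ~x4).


Clause lengths: 3, 3, 3.
Sum = 3 + 3 + 3 = 9.

9


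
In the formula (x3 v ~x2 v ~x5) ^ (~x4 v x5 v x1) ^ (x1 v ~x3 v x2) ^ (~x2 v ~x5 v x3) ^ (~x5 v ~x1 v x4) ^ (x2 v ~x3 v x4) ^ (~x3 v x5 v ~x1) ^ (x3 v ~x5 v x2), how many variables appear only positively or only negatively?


A pure literal appears in only one polarity across all clauses.
No pure literals found.
Count = 0.

0


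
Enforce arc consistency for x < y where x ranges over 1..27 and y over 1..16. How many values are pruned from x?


For the constraint x < y, x needs a supporting value in y's domain.
x can be at most 15 (one less than y's maximum).
Valid x values from domain: 15 out of 27.
Pruned = 27 - 15 = 12.

12


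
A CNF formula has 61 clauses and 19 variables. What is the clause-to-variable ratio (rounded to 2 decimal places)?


Clause-to-variable ratio = clauses / variables.
61 / 19 = 3.21.

3.21


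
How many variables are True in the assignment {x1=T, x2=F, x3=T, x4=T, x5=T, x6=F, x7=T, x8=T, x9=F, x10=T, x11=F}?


The weight is the number of variables assigned True.
True variables: x1, x3, x4, x5, x7, x8, x10.
Weight = 7.

7


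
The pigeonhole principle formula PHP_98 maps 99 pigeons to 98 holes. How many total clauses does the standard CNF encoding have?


The PHP encoding has two parts:
1) At-least-one-hole clauses: 99 (one per pigeon, each with 98 literals).
2) At-most-one-pigeon-per-hole clauses: 98 holes * C(99,2) = 98 * 4851 = 475398.
Total clauses = 99 + 475398 = 475497.

475497


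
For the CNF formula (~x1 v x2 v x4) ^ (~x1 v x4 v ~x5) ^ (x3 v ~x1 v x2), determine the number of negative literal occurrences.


Scan each clause for negated literals.
Clause 1: 1 negative; Clause 2: 2 negative; Clause 3: 1 negative.
Total negative literal occurrences = 4.

4


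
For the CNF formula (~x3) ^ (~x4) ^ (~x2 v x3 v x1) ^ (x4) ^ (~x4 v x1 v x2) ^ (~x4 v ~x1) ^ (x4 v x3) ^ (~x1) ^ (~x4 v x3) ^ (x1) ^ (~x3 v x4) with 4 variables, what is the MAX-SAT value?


Enumerate all 16 truth assignments.
For each, count how many of the 11 clauses are satisfied.
The formula is not fully satisfiable, so the maximum is below 11.
Maximum simultaneously satisfiable clauses = 8.

8


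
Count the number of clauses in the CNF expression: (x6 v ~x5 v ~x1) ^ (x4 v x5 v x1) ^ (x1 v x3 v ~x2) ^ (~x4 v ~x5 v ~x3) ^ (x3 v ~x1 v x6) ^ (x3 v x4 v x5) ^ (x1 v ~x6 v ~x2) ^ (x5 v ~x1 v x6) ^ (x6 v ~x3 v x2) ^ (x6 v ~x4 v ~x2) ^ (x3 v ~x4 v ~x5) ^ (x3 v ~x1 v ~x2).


Each group enclosed in parentheses joined by ^ is one clause.
Counting the conjuncts: 12 clauses.

12


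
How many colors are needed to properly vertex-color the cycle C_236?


A cycle on an even number of vertices is bipartite: alternate two colors around the cycle.
Since 236 is even, two colors suffice, and at least two are needed because the graph has edges.
Chromatic number = 2.

2


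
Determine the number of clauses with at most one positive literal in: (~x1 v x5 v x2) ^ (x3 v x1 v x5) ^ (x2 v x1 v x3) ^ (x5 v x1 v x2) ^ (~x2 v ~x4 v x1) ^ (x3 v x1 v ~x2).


A Horn clause has at most one positive literal.
Clause 1: 2 positive lit(s) -> not Horn
Clause 2: 3 positive lit(s) -> not Horn
Clause 3: 3 positive lit(s) -> not Horn
Clause 4: 3 positive lit(s) -> not Horn
Clause 5: 1 positive lit(s) -> Horn
Clause 6: 2 positive lit(s) -> not Horn
Total Horn clauses = 1.

1


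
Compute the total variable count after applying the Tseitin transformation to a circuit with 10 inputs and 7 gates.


The Tseitin transformation introduces one auxiliary variable per gate.
Total variables = inputs + gates = 10 + 7 = 17.

17


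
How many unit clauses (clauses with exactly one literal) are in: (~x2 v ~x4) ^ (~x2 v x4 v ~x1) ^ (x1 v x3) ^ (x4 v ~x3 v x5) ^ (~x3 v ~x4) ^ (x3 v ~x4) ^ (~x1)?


A unit clause contains exactly one literal.
Unit clauses found: (~x1).
Count = 1.

1


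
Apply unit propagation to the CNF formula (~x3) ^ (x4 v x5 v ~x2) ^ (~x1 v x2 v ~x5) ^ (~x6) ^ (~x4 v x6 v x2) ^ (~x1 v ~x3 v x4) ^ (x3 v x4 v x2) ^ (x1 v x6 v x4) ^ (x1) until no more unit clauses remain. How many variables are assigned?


Unit propagation repeatedly assigns the literal in any unit clause, then simplifies.
Assignments in order: x3 = F, x6 = F, x1 = T.
No further unit clauses remain.
Total variables assigned = 3.

3


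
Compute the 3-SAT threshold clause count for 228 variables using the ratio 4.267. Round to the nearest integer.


The 3-SAT phase transition occurs at approximately 4.267 clauses per variable.
m = 4.267 * 228 = 972.876.
Rounded to nearest integer: 973.

973


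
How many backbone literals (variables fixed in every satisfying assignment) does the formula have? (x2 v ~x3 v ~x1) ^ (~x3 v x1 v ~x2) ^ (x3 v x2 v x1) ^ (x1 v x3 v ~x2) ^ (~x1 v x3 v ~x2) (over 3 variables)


Find all satisfying assignments: 3 model(s).
Check which variables have the same value in every model.
No variable is fixed across all models.
Backbone size = 0.

0


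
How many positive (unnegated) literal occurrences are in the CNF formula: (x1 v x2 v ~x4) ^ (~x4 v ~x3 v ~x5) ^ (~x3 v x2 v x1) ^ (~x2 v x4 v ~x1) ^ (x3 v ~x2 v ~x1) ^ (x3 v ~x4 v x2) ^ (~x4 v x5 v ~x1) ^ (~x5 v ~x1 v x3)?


Scan each clause for unnegated literals.
Clause 1: 2 positive; Clause 2: 0 positive; Clause 3: 2 positive; Clause 4: 1 positive; Clause 5: 1 positive; Clause 6: 2 positive; Clause 7: 1 positive; Clause 8: 1 positive.
Total positive literal occurrences = 10.

10


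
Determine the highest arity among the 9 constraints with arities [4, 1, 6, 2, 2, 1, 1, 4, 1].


The arities are: 4, 1, 6, 2, 2, 1, 1, 4, 1.
Scan for the maximum value.
Maximum arity = 6.

6


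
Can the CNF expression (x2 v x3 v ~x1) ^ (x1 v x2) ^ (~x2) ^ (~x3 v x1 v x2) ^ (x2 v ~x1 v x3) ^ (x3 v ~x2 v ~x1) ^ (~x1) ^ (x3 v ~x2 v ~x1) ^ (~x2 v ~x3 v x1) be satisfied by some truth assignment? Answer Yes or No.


Check all 8 possible truth assignments.
Number of satisfying assignments found: 0.
The formula is unsatisfiable.

No


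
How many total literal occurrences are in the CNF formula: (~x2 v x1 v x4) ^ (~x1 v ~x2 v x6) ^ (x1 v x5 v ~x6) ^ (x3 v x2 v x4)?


Clause lengths: 3, 3, 3, 3.
Sum = 3 + 3 + 3 + 3 = 12.

12


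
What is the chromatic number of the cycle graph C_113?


An odd cycle cannot be 2-colored: alternating two colors around the cycle returns to the start with a conflict.
Since 113 is odd, three colors are required (and three suffice).
Chromatic number = 3.

3


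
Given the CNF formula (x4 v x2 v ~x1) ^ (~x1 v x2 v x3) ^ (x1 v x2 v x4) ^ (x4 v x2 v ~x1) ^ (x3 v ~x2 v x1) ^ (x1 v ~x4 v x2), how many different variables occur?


Identify each distinct variable in the formula.
Variables found: x1, x2, x3, x4.
Total distinct variables = 4.

4


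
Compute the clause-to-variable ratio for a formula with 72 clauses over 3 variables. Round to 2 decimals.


Clause-to-variable ratio = clauses / variables.
72 / 3 = 24.0.

24.0


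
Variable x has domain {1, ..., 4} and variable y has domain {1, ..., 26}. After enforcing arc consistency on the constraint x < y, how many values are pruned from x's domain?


For the constraint x < y, x needs a supporting value in y's domain.
x can be at most 25 (one less than y's maximum).
Valid x values from domain: 4 out of 4.
Pruned = 4 - 4 = 0.

0


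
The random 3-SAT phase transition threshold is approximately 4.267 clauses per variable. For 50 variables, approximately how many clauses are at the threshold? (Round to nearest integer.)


The 3-SAT phase transition occurs at approximately 4.267 clauses per variable.
m = 4.267 * 50 = 213.35.
Rounded to nearest integer: 213.

213


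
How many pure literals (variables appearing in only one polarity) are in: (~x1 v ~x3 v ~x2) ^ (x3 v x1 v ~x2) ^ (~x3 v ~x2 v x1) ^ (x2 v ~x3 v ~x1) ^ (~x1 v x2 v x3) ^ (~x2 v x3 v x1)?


A pure literal appears in only one polarity across all clauses.
No pure literals found.
Count = 0.

0


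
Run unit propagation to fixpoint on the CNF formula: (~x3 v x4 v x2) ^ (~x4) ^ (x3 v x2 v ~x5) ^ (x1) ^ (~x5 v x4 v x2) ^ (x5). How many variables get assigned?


Unit propagation repeatedly assigns the literal in any unit clause, then simplifies.
Assignments in order: x4 = F, x1 = T, x5 = T, x2 = T.
No further unit clauses remain.
Total variables assigned = 4.

4


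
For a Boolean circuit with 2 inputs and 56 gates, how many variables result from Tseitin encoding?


The Tseitin transformation introduces one auxiliary variable per gate.
Total variables = inputs + gates = 2 + 56 = 58.

58


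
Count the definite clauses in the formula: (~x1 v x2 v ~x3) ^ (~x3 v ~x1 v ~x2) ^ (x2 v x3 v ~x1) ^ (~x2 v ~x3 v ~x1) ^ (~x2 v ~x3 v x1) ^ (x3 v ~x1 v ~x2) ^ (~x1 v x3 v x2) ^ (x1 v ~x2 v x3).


A definite clause has exactly one positive literal.
Clause 1: 1 positive -> definite
Clause 2: 0 positive -> not definite
Clause 3: 2 positive -> not definite
Clause 4: 0 positive -> not definite
Clause 5: 1 positive -> definite
Clause 6: 1 positive -> definite
Clause 7: 2 positive -> not definite
Clause 8: 2 positive -> not definite
Definite clause count = 3.

3


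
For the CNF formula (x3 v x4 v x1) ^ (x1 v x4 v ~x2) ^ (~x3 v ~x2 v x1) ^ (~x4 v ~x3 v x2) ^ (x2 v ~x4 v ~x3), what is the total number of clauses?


Each group enclosed in parentheses joined by ^ is one clause.
Counting the conjuncts: 5 clauses.

5


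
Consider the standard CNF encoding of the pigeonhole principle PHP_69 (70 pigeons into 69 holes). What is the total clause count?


The PHP encoding has two parts:
1) At-least-one-hole clauses: 70 (one per pigeon, each with 69 literals).
2) At-most-one-pigeon-per-hole clauses: 69 holes * C(70,2) = 69 * 2415 = 166635.
Total clauses = 70 + 166635 = 166705.

166705


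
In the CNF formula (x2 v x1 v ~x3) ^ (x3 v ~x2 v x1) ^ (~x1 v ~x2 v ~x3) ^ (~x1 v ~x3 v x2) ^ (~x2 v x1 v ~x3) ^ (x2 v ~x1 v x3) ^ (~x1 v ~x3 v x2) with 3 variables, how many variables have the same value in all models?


Find all satisfying assignments: 2 model(s).
Check which variables have the same value in every model.
Fixed variables: x3=F.
Backbone size = 1.

1


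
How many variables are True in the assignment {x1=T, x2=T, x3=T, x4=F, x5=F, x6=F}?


The weight is the number of variables assigned True.
True variables: x1, x2, x3.
Weight = 3.

3


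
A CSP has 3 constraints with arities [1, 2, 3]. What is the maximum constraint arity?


The arities are: 1, 2, 3.
Scan for the maximum value.
Maximum arity = 3.

3


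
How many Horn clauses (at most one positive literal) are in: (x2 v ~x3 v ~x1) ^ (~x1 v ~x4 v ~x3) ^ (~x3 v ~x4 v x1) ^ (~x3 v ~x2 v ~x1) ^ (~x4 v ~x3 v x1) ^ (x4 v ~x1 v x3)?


A Horn clause has at most one positive literal.
Clause 1: 1 positive lit(s) -> Horn
Clause 2: 0 positive lit(s) -> Horn
Clause 3: 1 positive lit(s) -> Horn
Clause 4: 0 positive lit(s) -> Horn
Clause 5: 1 positive lit(s) -> Horn
Clause 6: 2 positive lit(s) -> not Horn
Total Horn clauses = 5.

5


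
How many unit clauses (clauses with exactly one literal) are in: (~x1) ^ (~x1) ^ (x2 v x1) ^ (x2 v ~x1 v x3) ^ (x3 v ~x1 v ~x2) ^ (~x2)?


A unit clause contains exactly one literal.
Unit clauses found: (~x1), (~x1), (~x2).
Count = 3.

3


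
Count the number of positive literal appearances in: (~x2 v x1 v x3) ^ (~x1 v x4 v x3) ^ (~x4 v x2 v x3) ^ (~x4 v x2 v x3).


Scan each clause for unnegated literals.
Clause 1: 2 positive; Clause 2: 2 positive; Clause 3: 2 positive; Clause 4: 2 positive.
Total positive literal occurrences = 8.

8


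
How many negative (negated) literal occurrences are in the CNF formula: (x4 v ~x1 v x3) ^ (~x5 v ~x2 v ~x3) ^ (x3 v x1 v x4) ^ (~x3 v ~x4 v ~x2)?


Scan each clause for negated literals.
Clause 1: 1 negative; Clause 2: 3 negative; Clause 3: 0 negative; Clause 4: 3 negative.
Total negative literal occurrences = 7.

7


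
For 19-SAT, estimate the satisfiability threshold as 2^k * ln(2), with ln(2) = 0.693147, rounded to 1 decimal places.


Using the asymptotic formula: threshold ~ 2^k * ln(2).
2^19 = 524288.
524288 * 0.693147 = 363408.7.

363408.7


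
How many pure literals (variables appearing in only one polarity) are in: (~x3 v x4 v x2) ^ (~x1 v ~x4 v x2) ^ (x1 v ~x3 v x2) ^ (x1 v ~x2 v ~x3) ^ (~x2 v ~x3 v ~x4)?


A pure literal appears in only one polarity across all clauses.
Pure literals: x3 (negative only).
Count = 1.

1


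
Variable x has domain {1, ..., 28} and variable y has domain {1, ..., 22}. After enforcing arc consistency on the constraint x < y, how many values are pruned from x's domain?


For the constraint x < y, x needs a supporting value in y's domain.
x can be at most 21 (one less than y's maximum).
Valid x values from domain: 21 out of 28.
Pruned = 28 - 21 = 7.

7


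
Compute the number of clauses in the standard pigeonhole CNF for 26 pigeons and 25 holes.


The PHP encoding has two parts:
1) At-least-one-hole clauses: 26 (one per pigeon, each with 25 literals).
2) At-most-one-pigeon-per-hole clauses: 25 holes * C(26,2) = 25 * 325 = 8125.
Total clauses = 26 + 8125 = 8151.

8151


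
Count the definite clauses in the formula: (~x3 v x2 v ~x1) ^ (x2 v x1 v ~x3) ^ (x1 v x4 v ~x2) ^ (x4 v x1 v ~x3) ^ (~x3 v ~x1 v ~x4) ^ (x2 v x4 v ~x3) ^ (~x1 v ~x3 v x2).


A definite clause has exactly one positive literal.
Clause 1: 1 positive -> definite
Clause 2: 2 positive -> not definite
Clause 3: 2 positive -> not definite
Clause 4: 2 positive -> not definite
Clause 5: 0 positive -> not definite
Clause 6: 2 positive -> not definite
Clause 7: 1 positive -> definite
Definite clause count = 2.

2


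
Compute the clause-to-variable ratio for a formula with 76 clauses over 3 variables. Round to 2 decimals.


Clause-to-variable ratio = clauses / variables.
76 / 3 = 25.33.

25.33


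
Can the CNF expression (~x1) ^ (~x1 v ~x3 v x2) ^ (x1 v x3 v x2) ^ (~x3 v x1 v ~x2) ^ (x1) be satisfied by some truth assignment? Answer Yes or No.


Check all 8 possible truth assignments.
Number of satisfying assignments found: 0.
The formula is unsatisfiable.

No


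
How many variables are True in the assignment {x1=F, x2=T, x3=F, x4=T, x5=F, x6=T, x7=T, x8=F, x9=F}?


The weight is the number of variables assigned True.
True variables: x2, x4, x6, x7.
Weight = 4.

4


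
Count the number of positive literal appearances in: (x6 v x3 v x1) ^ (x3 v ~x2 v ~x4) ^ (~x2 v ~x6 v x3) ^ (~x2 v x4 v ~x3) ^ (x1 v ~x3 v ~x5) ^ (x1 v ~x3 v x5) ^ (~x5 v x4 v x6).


Scan each clause for unnegated literals.
Clause 1: 3 positive; Clause 2: 1 positive; Clause 3: 1 positive; Clause 4: 1 positive; Clause 5: 1 positive; Clause 6: 2 positive; Clause 7: 2 positive.
Total positive literal occurrences = 11.

11


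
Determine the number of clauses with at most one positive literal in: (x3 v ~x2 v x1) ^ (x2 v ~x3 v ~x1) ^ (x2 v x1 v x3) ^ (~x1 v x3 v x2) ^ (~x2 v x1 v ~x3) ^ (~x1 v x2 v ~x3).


A Horn clause has at most one positive literal.
Clause 1: 2 positive lit(s) -> not Horn
Clause 2: 1 positive lit(s) -> Horn
Clause 3: 3 positive lit(s) -> not Horn
Clause 4: 2 positive lit(s) -> not Horn
Clause 5: 1 positive lit(s) -> Horn
Clause 6: 1 positive lit(s) -> Horn
Total Horn clauses = 3.

3


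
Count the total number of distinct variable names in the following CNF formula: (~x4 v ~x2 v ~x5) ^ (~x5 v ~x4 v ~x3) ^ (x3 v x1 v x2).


Identify each distinct variable in the formula.
Variables found: x1, x2, x3, x4, x5.
Total distinct variables = 5.

5


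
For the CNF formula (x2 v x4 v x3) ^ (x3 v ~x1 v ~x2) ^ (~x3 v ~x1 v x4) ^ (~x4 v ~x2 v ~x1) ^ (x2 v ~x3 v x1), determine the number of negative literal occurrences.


Scan each clause for negated literals.
Clause 1: 0 negative; Clause 2: 2 negative; Clause 3: 2 negative; Clause 4: 3 negative; Clause 5: 1 negative.
Total negative literal occurrences = 8.

8


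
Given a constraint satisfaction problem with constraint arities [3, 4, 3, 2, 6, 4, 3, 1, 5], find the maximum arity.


The arities are: 3, 4, 3, 2, 6, 4, 3, 1, 5.
Scan for the maximum value.
Maximum arity = 6.

6


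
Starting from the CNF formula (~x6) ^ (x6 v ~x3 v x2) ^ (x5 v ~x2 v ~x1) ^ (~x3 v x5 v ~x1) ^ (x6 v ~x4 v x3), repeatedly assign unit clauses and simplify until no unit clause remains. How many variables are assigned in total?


Unit propagation repeatedly assigns the literal in any unit clause, then simplifies.
Assignments in order: x6 = F.
No further unit clauses remain.
Total variables assigned = 1.

1


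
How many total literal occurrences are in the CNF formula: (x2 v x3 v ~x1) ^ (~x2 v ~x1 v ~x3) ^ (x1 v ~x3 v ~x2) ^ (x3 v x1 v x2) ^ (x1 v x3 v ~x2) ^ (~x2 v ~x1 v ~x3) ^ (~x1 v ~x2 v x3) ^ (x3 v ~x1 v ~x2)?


Clause lengths: 3, 3, 3, 3, 3, 3, 3, 3.
Sum = 3 + 3 + 3 + 3 + 3 + 3 + 3 + 3 = 24.

24


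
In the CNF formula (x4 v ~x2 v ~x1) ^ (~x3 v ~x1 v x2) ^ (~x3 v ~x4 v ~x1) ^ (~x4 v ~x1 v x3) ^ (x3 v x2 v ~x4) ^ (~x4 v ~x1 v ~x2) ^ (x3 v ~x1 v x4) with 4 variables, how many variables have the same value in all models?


Find all satisfying assignments: 7 model(s).
Check which variables have the same value in every model.
Fixed variables: x1=F.
Backbone size = 1.

1


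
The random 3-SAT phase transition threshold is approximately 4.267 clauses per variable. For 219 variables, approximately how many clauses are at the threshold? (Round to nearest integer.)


The 3-SAT phase transition occurs at approximately 4.267 clauses per variable.
m = 4.267 * 219 = 934.473.
Rounded to nearest integer: 934.

934


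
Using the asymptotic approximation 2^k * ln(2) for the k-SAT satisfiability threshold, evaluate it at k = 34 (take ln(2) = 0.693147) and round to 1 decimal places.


Using the asymptotic formula: threshold ~ 2^k * ln(2).
2^34 = 17179869184.
17179869184 * 0.693147 = 11908174785.3.

11908174785.3


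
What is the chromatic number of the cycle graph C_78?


A cycle on an even number of vertices is bipartite: alternate two colors around the cycle.
Since 78 is even, two colors suffice, and at least two are needed because the graph has edges.
Chromatic number = 2.

2


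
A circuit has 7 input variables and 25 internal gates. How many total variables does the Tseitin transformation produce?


The Tseitin transformation introduces one auxiliary variable per gate.
Total variables = inputs + gates = 7 + 25 = 32.

32


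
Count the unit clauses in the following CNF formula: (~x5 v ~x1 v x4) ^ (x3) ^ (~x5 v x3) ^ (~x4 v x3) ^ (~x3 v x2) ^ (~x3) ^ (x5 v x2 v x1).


A unit clause contains exactly one literal.
Unit clauses found: (x3), (~x3).
Count = 2.

2


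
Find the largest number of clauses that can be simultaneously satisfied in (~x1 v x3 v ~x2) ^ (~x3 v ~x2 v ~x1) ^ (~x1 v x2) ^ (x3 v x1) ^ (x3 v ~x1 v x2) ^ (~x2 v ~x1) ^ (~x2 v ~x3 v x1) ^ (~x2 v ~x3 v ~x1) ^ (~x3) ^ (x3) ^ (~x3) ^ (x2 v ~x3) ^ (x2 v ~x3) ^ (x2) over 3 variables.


Enumerate all 8 truth assignments.
For each, count how many of the 14 clauses are satisfied.
The formula is not fully satisfiable, so the maximum is below 14.
Maximum simultaneously satisfiable clauses = 12.

12


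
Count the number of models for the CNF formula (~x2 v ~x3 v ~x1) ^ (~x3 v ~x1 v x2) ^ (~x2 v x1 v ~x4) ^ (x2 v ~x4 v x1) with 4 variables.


Enumerate all 16 truth assignments over 4 variables.
Test each against every clause.
Satisfying assignments found: 8.

8


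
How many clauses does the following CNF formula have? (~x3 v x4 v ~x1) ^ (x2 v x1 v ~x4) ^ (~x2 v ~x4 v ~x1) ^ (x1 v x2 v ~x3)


Each group enclosed in parentheses joined by ^ is one clause.
Counting the conjuncts: 4 clauses.

4


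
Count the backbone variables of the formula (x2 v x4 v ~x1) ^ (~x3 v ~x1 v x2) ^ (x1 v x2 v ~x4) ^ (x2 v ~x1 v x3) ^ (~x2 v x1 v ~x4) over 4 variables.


Find all satisfying assignments: 8 model(s).
Check which variables have the same value in every model.
No variable is fixed across all models.
Backbone size = 0.

0


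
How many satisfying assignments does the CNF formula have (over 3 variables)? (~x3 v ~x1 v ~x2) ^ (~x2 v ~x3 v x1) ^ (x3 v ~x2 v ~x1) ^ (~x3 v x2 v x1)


Enumerate all 8 truth assignments over 3 variables.
Test each against every clause.
Satisfying assignments found: 4.

4


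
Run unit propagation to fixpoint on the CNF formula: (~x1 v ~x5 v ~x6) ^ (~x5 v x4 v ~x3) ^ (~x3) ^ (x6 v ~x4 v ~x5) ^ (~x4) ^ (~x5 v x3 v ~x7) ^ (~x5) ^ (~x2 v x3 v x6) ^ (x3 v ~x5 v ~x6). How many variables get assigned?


Unit propagation repeatedly assigns the literal in any unit clause, then simplifies.
Assignments in order: x3 = F, x4 = F, x5 = F.
No further unit clauses remain.
Total variables assigned = 3.

3


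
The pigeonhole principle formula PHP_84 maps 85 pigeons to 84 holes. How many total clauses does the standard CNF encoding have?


The PHP encoding has two parts:
1) At-least-one-hole clauses: 85 (one per pigeon, each with 84 literals).
2) At-most-one-pigeon-per-hole clauses: 84 holes * C(85,2) = 84 * 3570 = 299880.
Total clauses = 85 + 299880 = 299965.

299965


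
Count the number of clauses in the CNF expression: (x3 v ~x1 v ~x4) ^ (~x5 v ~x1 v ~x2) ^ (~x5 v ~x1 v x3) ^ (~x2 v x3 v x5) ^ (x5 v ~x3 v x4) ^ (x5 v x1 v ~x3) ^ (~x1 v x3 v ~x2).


Each group enclosed in parentheses joined by ^ is one clause.
Counting the conjuncts: 7 clauses.

7


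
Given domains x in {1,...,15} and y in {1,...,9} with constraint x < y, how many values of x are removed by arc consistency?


For the constraint x < y, x needs a supporting value in y's domain.
x can be at most 8 (one less than y's maximum).
Valid x values from domain: 8 out of 15.
Pruned = 15 - 8 = 7.

7


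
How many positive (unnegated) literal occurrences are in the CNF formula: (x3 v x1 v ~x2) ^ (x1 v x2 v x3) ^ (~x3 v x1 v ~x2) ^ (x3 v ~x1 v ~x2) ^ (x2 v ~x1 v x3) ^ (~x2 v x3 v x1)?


Scan each clause for unnegated literals.
Clause 1: 2 positive; Clause 2: 3 positive; Clause 3: 1 positive; Clause 4: 1 positive; Clause 5: 2 positive; Clause 6: 2 positive.
Total positive literal occurrences = 11.

11


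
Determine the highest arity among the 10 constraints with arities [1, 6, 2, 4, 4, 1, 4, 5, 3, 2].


The arities are: 1, 6, 2, 4, 4, 1, 4, 5, 3, 2.
Scan for the maximum value.
Maximum arity = 6.

6


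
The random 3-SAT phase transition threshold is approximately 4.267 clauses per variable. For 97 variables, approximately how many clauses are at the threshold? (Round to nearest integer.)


The 3-SAT phase transition occurs at approximately 4.267 clauses per variable.
m = 4.267 * 97 = 413.899.
Rounded to nearest integer: 414.

414


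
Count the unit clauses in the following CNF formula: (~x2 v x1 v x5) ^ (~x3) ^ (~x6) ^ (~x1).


A unit clause contains exactly one literal.
Unit clauses found: (~x3), (~x6), (~x1).
Count = 3.

3


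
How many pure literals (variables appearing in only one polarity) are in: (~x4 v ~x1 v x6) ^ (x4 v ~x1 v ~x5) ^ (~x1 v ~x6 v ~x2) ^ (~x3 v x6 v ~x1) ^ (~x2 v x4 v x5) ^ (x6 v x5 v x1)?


A pure literal appears in only one polarity across all clauses.
Pure literals: x2 (negative only), x3 (negative only).
Count = 2.

2


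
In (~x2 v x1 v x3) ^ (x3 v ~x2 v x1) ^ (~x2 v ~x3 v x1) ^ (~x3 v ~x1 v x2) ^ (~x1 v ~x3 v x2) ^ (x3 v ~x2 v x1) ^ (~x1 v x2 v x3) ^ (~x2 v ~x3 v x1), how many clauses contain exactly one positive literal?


A definite clause has exactly one positive literal.
Clause 1: 2 positive -> not definite
Clause 2: 2 positive -> not definite
Clause 3: 1 positive -> definite
Clause 4: 1 positive -> definite
Clause 5: 1 positive -> definite
Clause 6: 2 positive -> not definite
Clause 7: 2 positive -> not definite
Clause 8: 1 positive -> definite
Definite clause count = 4.

4


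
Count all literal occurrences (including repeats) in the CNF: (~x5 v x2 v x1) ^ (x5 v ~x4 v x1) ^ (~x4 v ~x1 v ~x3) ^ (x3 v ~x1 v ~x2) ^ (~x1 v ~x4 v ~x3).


Clause lengths: 3, 3, 3, 3, 3.
Sum = 3 + 3 + 3 + 3 + 3 = 15.

15


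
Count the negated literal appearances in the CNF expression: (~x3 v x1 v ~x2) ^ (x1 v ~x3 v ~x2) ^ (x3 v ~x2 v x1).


Scan each clause for negated literals.
Clause 1: 2 negative; Clause 2: 2 negative; Clause 3: 1 negative.
Total negative literal occurrences = 5.

5


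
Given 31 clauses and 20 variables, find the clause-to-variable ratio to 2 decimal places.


Clause-to-variable ratio = clauses / variables.
31 / 20 = 1.55.

1.55


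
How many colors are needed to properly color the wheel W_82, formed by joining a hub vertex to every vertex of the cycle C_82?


W_82 consists of the cycle C_82 together with a hub vertex adjacent to every cycle vertex.
The cycle C_82 needs 2 colors (even cycle -> 2).
The hub is adjacent to every cycle vertex, so it must receive a new color distinct from all of them.
Chromatic number = 2 + 1 = 3.

3


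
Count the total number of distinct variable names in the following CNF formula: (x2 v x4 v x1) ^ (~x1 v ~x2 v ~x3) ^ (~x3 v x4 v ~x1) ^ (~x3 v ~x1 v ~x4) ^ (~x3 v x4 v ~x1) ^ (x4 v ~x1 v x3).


Identify each distinct variable in the formula.
Variables found: x1, x2, x3, x4.
Total distinct variables = 4.

4


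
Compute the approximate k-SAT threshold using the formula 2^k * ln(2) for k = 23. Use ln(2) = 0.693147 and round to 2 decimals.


Using the asymptotic formula: threshold ~ 2^k * ln(2).
2^23 = 8388608.
8388608 * 0.693147 = 5814538.47.

5814538.47


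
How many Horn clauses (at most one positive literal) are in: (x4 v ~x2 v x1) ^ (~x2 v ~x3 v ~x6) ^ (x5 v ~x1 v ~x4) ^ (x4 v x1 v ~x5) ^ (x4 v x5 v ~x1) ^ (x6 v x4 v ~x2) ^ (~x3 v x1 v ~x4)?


A Horn clause has at most one positive literal.
Clause 1: 2 positive lit(s) -> not Horn
Clause 2: 0 positive lit(s) -> Horn
Clause 3: 1 positive lit(s) -> Horn
Clause 4: 2 positive lit(s) -> not Horn
Clause 5: 2 positive lit(s) -> not Horn
Clause 6: 2 positive lit(s) -> not Horn
Clause 7: 1 positive lit(s) -> Horn
Total Horn clauses = 3.

3


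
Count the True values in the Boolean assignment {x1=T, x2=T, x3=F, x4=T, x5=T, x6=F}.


The weight is the number of variables assigned True.
True variables: x1, x2, x4, x5.
Weight = 4.

4


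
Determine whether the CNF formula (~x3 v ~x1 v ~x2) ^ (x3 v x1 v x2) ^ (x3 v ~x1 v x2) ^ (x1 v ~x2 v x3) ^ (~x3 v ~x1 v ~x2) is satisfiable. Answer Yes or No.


Check all 8 possible truth assignments.
Number of satisfying assignments found: 4.
The formula is satisfiable.

Yes


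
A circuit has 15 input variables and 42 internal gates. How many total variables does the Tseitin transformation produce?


The Tseitin transformation introduces one auxiliary variable per gate.
Total variables = inputs + gates = 15 + 42 = 57.

57


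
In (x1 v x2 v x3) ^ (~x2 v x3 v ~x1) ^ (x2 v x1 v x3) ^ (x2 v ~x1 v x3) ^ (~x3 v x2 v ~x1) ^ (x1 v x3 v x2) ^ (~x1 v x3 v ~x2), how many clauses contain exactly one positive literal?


A definite clause has exactly one positive literal.
Clause 1: 3 positive -> not definite
Clause 2: 1 positive -> definite
Clause 3: 3 positive -> not definite
Clause 4: 2 positive -> not definite
Clause 5: 1 positive -> definite
Clause 6: 3 positive -> not definite
Clause 7: 1 positive -> definite
Definite clause count = 3.

3


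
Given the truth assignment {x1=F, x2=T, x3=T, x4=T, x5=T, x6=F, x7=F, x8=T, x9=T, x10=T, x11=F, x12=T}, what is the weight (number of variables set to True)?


The weight is the number of variables assigned True.
True variables: x2, x3, x4, x5, x8, x9, x10, x12.
Weight = 8.

8


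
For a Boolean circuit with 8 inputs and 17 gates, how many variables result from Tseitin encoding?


The Tseitin transformation introduces one auxiliary variable per gate.
Total variables = inputs + gates = 8 + 17 = 25.

25
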